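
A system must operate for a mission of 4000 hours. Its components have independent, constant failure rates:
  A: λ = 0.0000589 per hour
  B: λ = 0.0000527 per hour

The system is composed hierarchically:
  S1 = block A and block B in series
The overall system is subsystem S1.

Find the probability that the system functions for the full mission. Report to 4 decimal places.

0.6399

R(A) = exp(−0.0000589 × 4000) = 0.790097
R(B) = exp(−0.0000527 × 4000) = 0.809936
Series (A and B): 0.790097 × 0.809936 = 0.6399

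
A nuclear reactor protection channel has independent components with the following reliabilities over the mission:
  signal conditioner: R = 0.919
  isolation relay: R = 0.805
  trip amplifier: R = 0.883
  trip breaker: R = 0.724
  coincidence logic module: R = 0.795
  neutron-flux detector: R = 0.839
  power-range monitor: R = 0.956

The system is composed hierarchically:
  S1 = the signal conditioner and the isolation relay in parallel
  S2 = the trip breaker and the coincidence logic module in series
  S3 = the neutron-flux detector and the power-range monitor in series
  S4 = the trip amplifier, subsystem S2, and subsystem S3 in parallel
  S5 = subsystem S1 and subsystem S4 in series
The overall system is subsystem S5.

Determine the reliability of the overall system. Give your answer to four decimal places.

Parallel (signal conditioner and isolation relay): 1 − (1 − 0.919000)(1 − 0.805000) = 0.984205
Series (trip breaker and coincidence logic module): 0.724000 × 0.795000 = 0.575580
Series (neutron-flux detector and power-range monitor): 0.839000 × 0.956000 = 0.802084
Parallel (trip amplifier, [0.575580], and [0.802084]): 1 − (1 − 0.883000)(1 − 0.575580)(1 − 0.802084) = 0.990172
Series ([0.984205] and [0.990172]): 0.984205 × 0.990172 = 0.9745

0.9745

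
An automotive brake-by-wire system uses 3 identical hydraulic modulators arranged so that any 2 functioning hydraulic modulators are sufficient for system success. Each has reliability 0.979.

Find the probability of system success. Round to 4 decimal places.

0.9987

R = Σ_{i=2}^{3} C(3,i) p^i (1−p)^{3−i} with p = 0.979
C(3,2)·0.979^2·0.021^1 = 0.060382
C(3,3)·0.979^3·0.021^0 = 0.938314
Sum = 0.9987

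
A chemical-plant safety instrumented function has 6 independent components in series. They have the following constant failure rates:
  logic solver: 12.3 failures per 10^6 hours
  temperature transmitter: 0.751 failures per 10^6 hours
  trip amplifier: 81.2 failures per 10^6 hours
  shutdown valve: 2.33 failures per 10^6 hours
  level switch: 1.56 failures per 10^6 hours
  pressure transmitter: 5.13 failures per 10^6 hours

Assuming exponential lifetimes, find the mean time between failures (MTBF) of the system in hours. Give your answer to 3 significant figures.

9680

Series of exponential components: λ_sys = Σ λ_i
λ_sys = 0.0000123 + 0.000000751 + 0.0000812 + 0.00000233 + 0.00000156 + 0.00000513 = 1.0327e-04 /h
MTBF = 1 / λ_sys = 9680 h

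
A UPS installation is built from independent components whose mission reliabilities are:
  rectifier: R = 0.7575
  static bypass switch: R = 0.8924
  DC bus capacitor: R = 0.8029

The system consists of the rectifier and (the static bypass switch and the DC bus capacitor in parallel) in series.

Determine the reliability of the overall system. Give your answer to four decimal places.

0.7414

Parallel (static bypass switch and DC bus capacitor): 1 − (1 − 0.892400)(1 − 0.802900) = 0.978792
Series (rectifier and [0.978792]): 0.757500 × 0.978792 = 0.7414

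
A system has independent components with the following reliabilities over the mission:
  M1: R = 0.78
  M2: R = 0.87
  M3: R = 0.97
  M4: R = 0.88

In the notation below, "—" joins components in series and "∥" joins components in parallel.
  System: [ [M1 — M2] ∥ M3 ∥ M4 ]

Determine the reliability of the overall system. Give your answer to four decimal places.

Series (M1 and M2): 0.780000 × 0.870000 = 0.678600
Parallel ([0.678600], M3, and M4): 1 − (1 − 0.678600)(1 − 0.970000)(1 − 0.880000) = 0.9988

0.9988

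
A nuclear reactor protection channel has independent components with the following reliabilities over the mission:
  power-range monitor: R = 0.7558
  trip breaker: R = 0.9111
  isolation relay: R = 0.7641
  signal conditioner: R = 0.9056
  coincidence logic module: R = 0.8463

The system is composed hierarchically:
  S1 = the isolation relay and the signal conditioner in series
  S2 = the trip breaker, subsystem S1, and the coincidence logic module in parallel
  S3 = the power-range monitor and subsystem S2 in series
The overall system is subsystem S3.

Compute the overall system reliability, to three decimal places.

0.753

Series (isolation relay and signal conditioner): 0.76410 × 0.90560 = 0.69197
Parallel (trip breaker, [0.69197], and coincidence logic module): 1 − (1 − 0.91110)(1 − 0.69197)(1 − 0.84630) = 0.99579
Series (power-range monitor and [0.99579]): 0.75580 × 0.99579 = 0.753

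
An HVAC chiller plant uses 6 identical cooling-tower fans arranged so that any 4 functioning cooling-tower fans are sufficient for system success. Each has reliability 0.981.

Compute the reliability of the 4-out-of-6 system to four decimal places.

0.9999

R = Σ_{i=4}^{6} C(6,i) p^i (1−p)^{6−i} with p = 0.981
C(6,4)·0.981^4·0.019^2 = 0.005015
C(6,5)·0.981^5·0.019^1 = 0.103574
C(6,6)·0.981^6·0.019^0 = 0.891280
Sum = 0.9999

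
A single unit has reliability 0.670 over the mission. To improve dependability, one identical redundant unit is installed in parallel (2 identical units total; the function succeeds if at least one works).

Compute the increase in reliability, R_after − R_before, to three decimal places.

R_before = 0.670
R_after = 1 − (1 − 0.670)^2 = 0.891
ΔR = 0.891 − 0.670 = 0.221

0.221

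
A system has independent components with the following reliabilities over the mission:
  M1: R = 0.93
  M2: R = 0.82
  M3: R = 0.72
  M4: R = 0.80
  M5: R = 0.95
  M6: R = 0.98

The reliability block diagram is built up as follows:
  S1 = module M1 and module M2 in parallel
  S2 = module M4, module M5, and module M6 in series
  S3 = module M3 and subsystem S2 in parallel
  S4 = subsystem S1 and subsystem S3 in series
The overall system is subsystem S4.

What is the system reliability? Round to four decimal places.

0.9168

Parallel (M1 and M2): 1 − (1 − 0.930000)(1 − 0.820000) = 0.987400
Series (M4, M5, and M6): 0.800000 × 0.950000 × 0.980000 = 0.744800
Parallel (M3 and [0.744800]): 1 − (1 − 0.720000)(1 − 0.744800) = 0.928544
Series ([0.987400] and [0.928544]): 0.987400 × 0.928544 = 0.9168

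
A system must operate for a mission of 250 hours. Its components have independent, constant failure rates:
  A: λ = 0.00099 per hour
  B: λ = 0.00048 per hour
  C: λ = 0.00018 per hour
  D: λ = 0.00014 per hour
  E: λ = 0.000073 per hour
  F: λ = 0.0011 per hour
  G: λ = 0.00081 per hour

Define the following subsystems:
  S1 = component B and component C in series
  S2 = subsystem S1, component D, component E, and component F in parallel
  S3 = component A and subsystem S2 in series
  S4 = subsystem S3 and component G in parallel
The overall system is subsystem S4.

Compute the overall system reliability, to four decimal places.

0.9598

R(A) = exp(−0.00099 × 250) = 0.780750
R(B) = exp(−0.00048 × 250) = 0.886920
R(C) = exp(−0.00018 × 250) = 0.955997
R(D) = exp(−0.00014 × 250) = 0.965605
R(E) = exp(−0.000073 × 250) = 0.981916
R(F) = exp(−0.0011 × 250) = 0.759572
R(G) = exp(−0.00081 × 250) = 0.816686
Series (B and C): 0.886920 × 0.955997 = 0.847893
Parallel ([0.847893], D, E, and F): 1 − (1 − 0.847893)(1 − 0.965605)(1 − 0.981916)(1 − 0.759572) = 0.999977
Series (A and [0.999977]): 0.780750 × 0.999977 = 0.780732
Parallel ([0.780732] and G): 1 − (1 − 0.780732)(1 − 0.816686) = 0.9598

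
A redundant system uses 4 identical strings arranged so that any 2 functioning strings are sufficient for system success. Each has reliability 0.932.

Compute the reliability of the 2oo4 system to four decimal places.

0.9988

R = Σ_{i=2}^{4} C(4,i) p^i (1−p)^{4−i} with p = 0.932
C(4,2)·0.932^2·0.068^2 = 0.024099
C(4,3)·0.932^3·0.068^1 = 0.220200
C(4,4)·0.932^4·0.068^0 = 0.754508
Sum = 0.9988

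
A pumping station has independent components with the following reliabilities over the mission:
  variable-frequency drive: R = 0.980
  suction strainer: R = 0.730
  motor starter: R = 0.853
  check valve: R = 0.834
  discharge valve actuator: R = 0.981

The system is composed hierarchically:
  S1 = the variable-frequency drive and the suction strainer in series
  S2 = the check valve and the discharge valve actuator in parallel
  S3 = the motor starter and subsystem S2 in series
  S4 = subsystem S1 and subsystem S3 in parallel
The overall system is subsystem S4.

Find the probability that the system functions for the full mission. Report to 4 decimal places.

0.9574

Series (variable-frequency drive and suction strainer): 0.980000 × 0.730000 = 0.715400
Parallel (check valve and discharge valve actuator): 1 − (1 − 0.834000)(1 − 0.981000) = 0.996846
Series (motor starter and [0.996846]): 0.853000 × 0.996846 = 0.850310
Parallel ([0.715400] and [0.850310]): 1 − (1 − 0.715400)(1 − 0.850310) = 0.9574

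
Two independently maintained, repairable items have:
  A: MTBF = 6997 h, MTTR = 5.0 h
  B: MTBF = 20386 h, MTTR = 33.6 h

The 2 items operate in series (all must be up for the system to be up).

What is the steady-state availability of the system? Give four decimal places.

A(A) = MTBF/(MTBF+MTTR) = 6997/(6997+5.0) = 0.999286
A(B) = MTBF/(MTBF+MTTR) = 20386/(20386+33.6) = 0.998355
Series availability: 0.999286 × 0.998355 = 0.9976

0.9976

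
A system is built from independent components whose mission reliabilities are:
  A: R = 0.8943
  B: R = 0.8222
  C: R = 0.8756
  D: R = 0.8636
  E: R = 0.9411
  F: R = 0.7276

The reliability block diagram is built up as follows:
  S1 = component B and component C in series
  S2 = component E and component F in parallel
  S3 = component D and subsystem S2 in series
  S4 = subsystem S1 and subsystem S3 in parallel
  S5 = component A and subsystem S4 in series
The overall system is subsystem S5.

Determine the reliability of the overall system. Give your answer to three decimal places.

Series (B and C): 0.82220 × 0.87560 = 0.71992
Parallel (E and F): 1 − (1 − 0.94110)(1 − 0.72760) = 0.98396
Series (D and [0.98396]): 0.86360 × 0.98396 = 0.84975
Parallel ([0.71992] and [0.84975]): 1 − (1 − 0.71992)(1 − 0.84975) = 0.95792
Series (A and [0.95792]): 0.89430 × 0.95792 = 0.857

0.857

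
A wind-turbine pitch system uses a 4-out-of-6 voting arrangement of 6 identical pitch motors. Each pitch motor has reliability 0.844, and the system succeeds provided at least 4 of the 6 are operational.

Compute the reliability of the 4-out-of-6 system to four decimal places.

R = Σ_{i=4}^{6} C(6,i) p^i (1−p)^{6−i} with p = 0.844
C(6,4)·0.844^4·0.156^2 = 0.185230
C(6,5)·0.844^5·0.156^1 = 0.400856
C(6,6)·0.844^6·0.156^0 = 0.361455
Sum = 0.9475

0.9475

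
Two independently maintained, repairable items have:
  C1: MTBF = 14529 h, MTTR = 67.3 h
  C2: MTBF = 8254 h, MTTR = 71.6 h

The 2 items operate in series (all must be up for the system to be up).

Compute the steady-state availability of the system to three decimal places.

A(C1) = MTBF/(MTBF+MTTR) = 14529/(14529+67.3) = 0.995389
A(C2) = MTBF/(MTBF+MTTR) = 8254/(8254+71.6) = 0.991400
Series availability: 0.995389 × 0.991400 = 0.987

0.987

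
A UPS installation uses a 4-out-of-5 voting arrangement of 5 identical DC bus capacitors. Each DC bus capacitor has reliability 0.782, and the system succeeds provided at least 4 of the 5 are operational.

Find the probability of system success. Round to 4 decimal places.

R = Σ_{i=4}^{5} C(5,i) p^i (1−p)^{5−i} with p = 0.782
C(5,4)·0.782^4·0.218^1 = 0.407618
C(5,5)·0.782^5·0.218^0 = 0.292438
Sum = 0.7001

0.7001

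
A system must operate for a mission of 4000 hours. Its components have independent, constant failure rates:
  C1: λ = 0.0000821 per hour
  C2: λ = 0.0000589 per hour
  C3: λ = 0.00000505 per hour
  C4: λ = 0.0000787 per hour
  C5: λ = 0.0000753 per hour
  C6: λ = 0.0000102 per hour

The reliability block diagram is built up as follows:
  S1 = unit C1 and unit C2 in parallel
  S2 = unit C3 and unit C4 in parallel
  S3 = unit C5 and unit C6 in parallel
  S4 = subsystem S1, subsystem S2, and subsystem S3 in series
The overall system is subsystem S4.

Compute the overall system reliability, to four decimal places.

R(C1) = exp(−0.0000821 × 4000) = 0.720075
R(C2) = exp(−0.0000589 × 4000) = 0.790097
R(C3) = exp(−0.00000505 × 4000) = 0.980003
R(C4) = exp(−0.0000787 × 4000) = 0.729935
R(C5) = exp(−0.0000753 × 4000) = 0.739930
R(C6) = exp(−0.0000102 × 4000) = 0.960021
Parallel (C1 and C2): 1 − (1 − 0.720075)(1 − 0.790097) = 0.941243
Parallel (C3 and C4): 1 − (1 − 0.980003)(1 − 0.729935) = 0.994600
Parallel (C5 and C6): 1 − (1 − 0.739930)(1 − 0.960021) = 0.989603
Series ([0.941243], [0.994600], and [0.989603]): 0.941243 × 0.994600 × 0.989603 = 0.9264

0.9264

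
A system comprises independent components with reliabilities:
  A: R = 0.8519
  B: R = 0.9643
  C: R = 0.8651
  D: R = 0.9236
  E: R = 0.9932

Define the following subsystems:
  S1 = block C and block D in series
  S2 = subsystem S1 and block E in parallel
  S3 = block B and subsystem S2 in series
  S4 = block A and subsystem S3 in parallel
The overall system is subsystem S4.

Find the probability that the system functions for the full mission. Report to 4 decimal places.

0.9945

Series (C and D): 0.865100 × 0.923600 = 0.799006
Parallel ([0.799006] and E): 1 − (1 − 0.799006)(1 − 0.993200) = 0.998633
Series (B and [0.998633]): 0.964300 × 0.998633 = 0.962982
Parallel (A and [0.962982]): 1 − (1 − 0.851900)(1 − 0.962982) = 0.9945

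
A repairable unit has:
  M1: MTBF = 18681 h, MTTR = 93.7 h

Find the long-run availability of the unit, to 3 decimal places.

A(M1) = MTBF/(MTBF+MTTR) = 18681/(18681+93.7) = 0.995

0.995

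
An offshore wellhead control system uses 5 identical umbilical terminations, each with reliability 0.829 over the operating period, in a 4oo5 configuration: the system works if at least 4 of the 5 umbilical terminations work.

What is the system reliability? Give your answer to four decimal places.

R = Σ_{i=4}^{5} C(5,i) p^i (1−p)^{5−i} with p = 0.829
C(5,4)·0.829^4·0.171^1 = 0.403817
C(5,5)·0.829^5·0.171^0 = 0.391537
Sum = 0.7954

0.7954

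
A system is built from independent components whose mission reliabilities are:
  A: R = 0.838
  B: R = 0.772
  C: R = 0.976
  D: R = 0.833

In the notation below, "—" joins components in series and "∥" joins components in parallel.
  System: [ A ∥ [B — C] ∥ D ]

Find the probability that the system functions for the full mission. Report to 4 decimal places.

0.9933

Series (B and C): 0.772000 × 0.976000 = 0.753472
Parallel (A, [0.753472], and D): 1 − (1 − 0.838000)(1 − 0.753472)(1 − 0.833000) = 0.9933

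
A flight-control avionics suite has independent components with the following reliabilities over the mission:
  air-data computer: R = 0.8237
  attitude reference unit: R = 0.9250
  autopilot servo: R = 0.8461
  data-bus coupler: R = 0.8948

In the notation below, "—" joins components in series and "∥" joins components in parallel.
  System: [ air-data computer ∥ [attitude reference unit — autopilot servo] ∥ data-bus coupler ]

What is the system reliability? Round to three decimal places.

0.996

Series (attitude reference unit and autopilot servo): 0.92500 × 0.84610 = 0.78264
Parallel (air-data computer, [0.78264], and data-bus coupler): 1 − (1 − 0.82370)(1 − 0.78264)(1 − 0.89480) = 0.996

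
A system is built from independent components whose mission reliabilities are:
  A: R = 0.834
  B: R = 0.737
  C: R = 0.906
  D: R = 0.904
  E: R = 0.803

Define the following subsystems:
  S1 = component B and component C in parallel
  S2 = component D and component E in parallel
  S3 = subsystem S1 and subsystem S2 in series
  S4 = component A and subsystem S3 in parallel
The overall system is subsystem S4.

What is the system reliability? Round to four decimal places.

0.9928

Parallel (B and C): 1 − (1 − 0.737000)(1 − 0.906000) = 0.975278
Parallel (D and E): 1 − (1 − 0.904000)(1 − 0.803000) = 0.981088
Series ([0.975278] and [0.981088]): 0.975278 × 0.981088 = 0.956834
Parallel (A and [0.956834]): 1 − (1 − 0.834000)(1 − 0.956834) = 0.9928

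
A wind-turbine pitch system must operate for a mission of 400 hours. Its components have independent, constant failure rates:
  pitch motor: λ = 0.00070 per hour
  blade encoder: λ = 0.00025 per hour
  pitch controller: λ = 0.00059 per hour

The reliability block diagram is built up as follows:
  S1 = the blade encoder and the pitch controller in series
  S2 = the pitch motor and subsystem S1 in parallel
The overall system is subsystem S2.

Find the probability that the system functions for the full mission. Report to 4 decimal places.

0.9303

R(pitch motor) = exp(−0.00070 × 400) = 0.755784
R(blade encoder) = exp(−0.00025 × 400) = 0.904837
R(pitch controller) = exp(−0.00059 × 400) = 0.789781
Series (blade encoder and pitch controller): 0.904837 × 0.789781 = 0.714623
Parallel (pitch motor and [0.714623]): 1 − (1 − 0.755784)(1 − 0.714623) = 0.9303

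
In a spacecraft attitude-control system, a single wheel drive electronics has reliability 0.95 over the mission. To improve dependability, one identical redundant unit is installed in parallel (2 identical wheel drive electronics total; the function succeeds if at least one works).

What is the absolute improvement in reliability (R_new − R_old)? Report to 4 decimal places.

0.0475

R_before = 0.95
R_after = 1 − (1 − 0.95)^2 = 0.9975
ΔR = 0.9975 − 0.95 = 0.0475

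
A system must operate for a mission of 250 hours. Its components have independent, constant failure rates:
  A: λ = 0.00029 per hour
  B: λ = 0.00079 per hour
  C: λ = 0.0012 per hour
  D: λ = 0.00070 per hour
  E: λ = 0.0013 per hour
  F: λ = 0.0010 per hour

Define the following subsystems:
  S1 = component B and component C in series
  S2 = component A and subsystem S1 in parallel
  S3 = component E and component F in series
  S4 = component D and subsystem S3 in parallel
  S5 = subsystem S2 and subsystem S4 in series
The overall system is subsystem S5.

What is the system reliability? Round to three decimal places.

R(A) = exp(−0.00029 × 250) = 0.93007
R(B) = exp(−0.00079 × 250) = 0.82078
R(C) = exp(−0.0012 × 250) = 0.74082
R(D) = exp(−0.00070 × 250) = 0.83946
R(E) = exp(−0.0013 × 250) = 0.72253
R(F) = exp(−0.0010 × 250) = 0.77880
Series (B and C): 0.82078 × 0.74082 = 0.60805
Parallel (A and [0.60805]): 1 − (1 − 0.93007)(1 − 0.60805) = 0.97259
Series (E and F): 0.72253 × 0.77880 = 0.56271
Parallel (D and [0.56271]): 1 − (1 − 0.83946)(1 − 0.56271) = 0.92980
Series ([0.97259] and [0.92980]): 0.97259 × 0.92980 = 0.904

0.904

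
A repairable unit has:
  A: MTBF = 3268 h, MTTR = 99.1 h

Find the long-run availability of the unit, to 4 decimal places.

0.9706

A(A) = MTBF/(MTBF+MTTR) = 3268/(3268+99.1) = 0.9706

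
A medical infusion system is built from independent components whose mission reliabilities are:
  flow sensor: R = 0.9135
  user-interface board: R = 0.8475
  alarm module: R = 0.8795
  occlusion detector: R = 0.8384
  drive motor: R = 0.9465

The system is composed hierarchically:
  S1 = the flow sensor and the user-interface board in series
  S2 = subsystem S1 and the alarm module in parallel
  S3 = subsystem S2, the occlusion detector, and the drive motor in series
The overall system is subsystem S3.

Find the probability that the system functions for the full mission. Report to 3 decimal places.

0.772

Series (flow sensor and user-interface board): 0.91350 × 0.84750 = 0.77419
Parallel ([0.77419] and alarm module): 1 − (1 − 0.77419)(1 − 0.87950) = 0.97279
Series ([0.97279], occlusion detector, and drive motor): 0.97279 × 0.83840 × 0.94650 = 0.772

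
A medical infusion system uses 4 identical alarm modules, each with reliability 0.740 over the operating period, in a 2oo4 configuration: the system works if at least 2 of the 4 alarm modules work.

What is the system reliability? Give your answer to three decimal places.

R = Σ_{i=2}^{4} C(4,i) p^i (1−p)^{4−i} with p = 0.740
C(4,2)·0.740^2·0.260^2 = 0.22211
C(4,3)·0.740^3·0.260^1 = 0.42143
C(4,4)·0.740^4·0.260^0 = 0.29987
Sum = 0.943

0.943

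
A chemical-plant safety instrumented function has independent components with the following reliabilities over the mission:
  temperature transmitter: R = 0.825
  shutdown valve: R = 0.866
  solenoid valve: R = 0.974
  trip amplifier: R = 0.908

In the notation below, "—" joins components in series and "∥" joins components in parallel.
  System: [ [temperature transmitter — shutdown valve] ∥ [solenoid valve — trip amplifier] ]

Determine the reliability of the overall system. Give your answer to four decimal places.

0.9670

Series (temperature transmitter and shutdown valve): 0.825000 × 0.866000 = 0.714450
Series (solenoid valve and trip amplifier): 0.974000 × 0.908000 = 0.884392
Parallel ([0.714450] and [0.884392]): 1 − (1 − 0.714450)(1 − 0.884392) = 0.9670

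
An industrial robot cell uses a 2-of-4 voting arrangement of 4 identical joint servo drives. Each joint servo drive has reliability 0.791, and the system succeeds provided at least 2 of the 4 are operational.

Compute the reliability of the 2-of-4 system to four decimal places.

0.9692

R = Σ_{i=2}^{4} C(4,i) p^i (1−p)^{4−i} with p = 0.791
C(4,2)·0.791^2·0.209^2 = 0.163982
C(4,3)·0.791^3·0.209^1 = 0.413748
C(4,4)·0.791^4·0.209^0 = 0.391477
Sum = 0.9692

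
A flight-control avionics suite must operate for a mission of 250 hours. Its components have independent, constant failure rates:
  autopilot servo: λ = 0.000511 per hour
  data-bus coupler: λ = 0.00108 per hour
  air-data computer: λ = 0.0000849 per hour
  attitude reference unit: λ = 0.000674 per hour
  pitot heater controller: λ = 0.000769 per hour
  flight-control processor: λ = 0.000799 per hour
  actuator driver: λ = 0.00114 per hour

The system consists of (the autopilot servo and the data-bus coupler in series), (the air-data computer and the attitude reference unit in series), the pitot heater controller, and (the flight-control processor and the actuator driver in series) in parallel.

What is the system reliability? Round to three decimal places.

0.996

R(autopilot servo) = exp(−0.000511 × 250) = 0.88007
R(data-bus coupler) = exp(−0.00108 × 250) = 0.76338
R(air-data computer) = exp(−0.0000849 × 250) = 0.97900
R(attitude reference unit) = exp(−0.000674 × 250) = 0.84493
R(pitot heater controller) = exp(−0.000769 × 250) = 0.82510
R(flight-control processor) = exp(−0.000799 × 250) = 0.81894
R(actuator driver) = exp(−0.00114 × 250) = 0.75201
Series (autopilot servo and data-bus coupler): 0.88007 × 0.76338 = 0.67183
Series (air-data computer and attitude reference unit): 0.97900 × 0.84493 = 0.82719
Series (flight-control processor and actuator driver): 0.81894 × 0.75201 = 0.61585
Parallel ([0.67183], [0.82719], pitot heater controller, and [0.61585]): 1 − (1 − 0.67183)(1 − 0.82719)(1 − 0.82510)(1 − 0.61585) = 0.996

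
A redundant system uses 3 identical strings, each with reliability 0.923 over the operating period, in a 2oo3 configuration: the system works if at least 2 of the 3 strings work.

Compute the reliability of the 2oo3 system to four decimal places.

R = Σ_{i=2}^{3} C(3,i) p^i (1−p)^{3−i} with p = 0.923
C(3,2)·0.923^2·0.077^1 = 0.196796
C(3,3)·0.923^3·0.077^0 = 0.786330
Sum = 0.9831

0.9831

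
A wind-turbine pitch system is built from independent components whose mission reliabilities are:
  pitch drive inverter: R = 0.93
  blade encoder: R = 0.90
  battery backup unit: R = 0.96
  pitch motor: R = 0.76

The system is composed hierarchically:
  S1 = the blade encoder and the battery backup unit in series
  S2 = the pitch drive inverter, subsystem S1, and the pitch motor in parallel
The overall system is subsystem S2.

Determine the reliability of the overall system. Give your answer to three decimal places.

0.998

Series (blade encoder and battery backup unit): 0.90000 × 0.96000 = 0.86400
Parallel (pitch drive inverter, [0.86400], and pitch motor): 1 − (1 − 0.93000)(1 − 0.86400)(1 − 0.76000) = 0.998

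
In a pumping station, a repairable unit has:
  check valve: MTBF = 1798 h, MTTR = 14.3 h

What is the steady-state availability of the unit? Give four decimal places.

A(check valve) = MTBF/(MTBF+MTTR) = 1798/(1798+14.3) = 0.9921

0.9921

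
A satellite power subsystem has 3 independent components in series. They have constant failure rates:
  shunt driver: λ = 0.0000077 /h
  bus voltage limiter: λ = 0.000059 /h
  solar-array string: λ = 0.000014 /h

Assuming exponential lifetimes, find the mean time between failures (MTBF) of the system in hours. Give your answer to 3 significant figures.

12400

Series of exponential components: λ_sys = Σ λ_i
λ_sys = 0.0000077 + 0.000059 + 0.000014 = 8.0700e-05 /h
MTBF = 1 / λ_sys = 12400 h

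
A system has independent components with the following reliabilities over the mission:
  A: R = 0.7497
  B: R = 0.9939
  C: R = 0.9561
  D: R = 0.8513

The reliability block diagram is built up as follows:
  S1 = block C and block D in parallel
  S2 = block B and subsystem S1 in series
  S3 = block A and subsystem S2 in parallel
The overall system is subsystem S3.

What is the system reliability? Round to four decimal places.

Parallel (C and D): 1 − (1 − 0.956100)(1 − 0.851300) = 0.993472
Series (B and [0.993472]): 0.993900 × 0.993472 = 0.987412
Parallel (A and [0.987412]): 1 − (1 − 0.749700)(1 − 0.987412) = 0.9968

0.9968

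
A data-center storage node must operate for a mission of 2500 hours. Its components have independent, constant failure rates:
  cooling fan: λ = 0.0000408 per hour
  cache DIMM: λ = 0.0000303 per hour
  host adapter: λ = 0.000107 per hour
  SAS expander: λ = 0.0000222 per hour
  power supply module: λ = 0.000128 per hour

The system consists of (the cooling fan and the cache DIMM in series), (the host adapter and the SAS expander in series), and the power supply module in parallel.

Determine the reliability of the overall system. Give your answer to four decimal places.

R(cooling fan) = exp(−0.0000408 × 2500) = 0.903030
R(cache DIMM) = exp(−0.0000303 × 2500) = 0.927048
R(host adapter) = exp(−0.000107 × 2500) = 0.765290
R(SAS expander) = exp(−0.0000222 × 2500) = 0.946012
R(power supply module) = exp(−0.000128 × 2500) = 0.726149
Series (cooling fan and cache DIMM): 0.903030 × 0.927048 = 0.837152
Series (host adapter and SAS expander): 0.765290 × 0.946012 = 0.723974
Parallel ([0.837152], [0.723974], and power supply module): 1 − (1 − 0.837152)(1 − 0.723974)(1 − 0.726149) = 0.9877

0.9877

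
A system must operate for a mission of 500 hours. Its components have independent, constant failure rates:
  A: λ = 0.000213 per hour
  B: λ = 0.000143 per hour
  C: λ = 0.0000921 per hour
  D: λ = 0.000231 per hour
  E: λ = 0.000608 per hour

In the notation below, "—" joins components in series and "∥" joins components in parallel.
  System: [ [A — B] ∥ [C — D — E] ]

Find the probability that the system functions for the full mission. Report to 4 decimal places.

0.9393

R(A) = exp(−0.000213 × 500) = 0.898975
R(B) = exp(−0.000143 × 500) = 0.930996
R(C) = exp(−0.0000921 × 500) = 0.954994
R(D) = exp(−0.000231 × 500) = 0.890921
R(E) = exp(−0.000608 × 500) = 0.737861
Series (A and B): 0.898975 × 0.930996 = 0.836942
Series (C, D, and E): 0.954994 × 0.890921 × 0.737861 = 0.627790
Parallel ([0.836942] and [0.627790]): 1 − (1 − 0.836942)(1 − 0.627790) = 0.9393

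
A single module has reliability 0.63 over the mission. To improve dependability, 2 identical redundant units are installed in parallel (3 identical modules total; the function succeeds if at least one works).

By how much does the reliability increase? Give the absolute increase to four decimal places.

0.3193

R_before = 0.63
R_after = 1 − (1 − 0.63)^3 = 0.9493
ΔR = 0.9493 − 0.63 = 0.3193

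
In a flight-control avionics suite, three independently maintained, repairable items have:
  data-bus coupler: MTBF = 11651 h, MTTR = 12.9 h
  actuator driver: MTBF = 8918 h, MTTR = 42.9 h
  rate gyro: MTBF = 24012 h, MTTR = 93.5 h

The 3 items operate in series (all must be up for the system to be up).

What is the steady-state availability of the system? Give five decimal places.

A(data-bus coupler) = MTBF/(MTBF+MTTR) = 11651/(11651+12.9) = 0.998894
A(actuator driver) = MTBF/(MTBF+MTTR) = 8918/(8918+42.9) = 0.995213
A(rate gyro) = MTBF/(MTBF+MTTR) = 24012/(24012+93.5) = 0.996121
Series availability: 0.998894 × 0.995213 × 0.996121 = 0.99026

0.99026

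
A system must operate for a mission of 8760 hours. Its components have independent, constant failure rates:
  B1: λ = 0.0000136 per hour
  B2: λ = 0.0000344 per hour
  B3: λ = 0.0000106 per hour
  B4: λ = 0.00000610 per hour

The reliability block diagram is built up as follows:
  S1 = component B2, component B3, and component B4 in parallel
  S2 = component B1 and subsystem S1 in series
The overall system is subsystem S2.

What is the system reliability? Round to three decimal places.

R(B1) = exp(−0.0000136 × 8760) = 0.88769
R(B2) = exp(−0.0000344 × 8760) = 0.73982
R(B3) = exp(−0.0000106 × 8760) = 0.91132
R(B4) = exp(−0.00000610 × 8760) = 0.94797
Parallel (B2, B3, and B4): 1 − (1 − 0.73982)(1 − 0.91132)(1 − 0.94797) = 0.99880
Series (B1 and [0.99880]): 0.88769 × 0.99880 = 0.887

0.887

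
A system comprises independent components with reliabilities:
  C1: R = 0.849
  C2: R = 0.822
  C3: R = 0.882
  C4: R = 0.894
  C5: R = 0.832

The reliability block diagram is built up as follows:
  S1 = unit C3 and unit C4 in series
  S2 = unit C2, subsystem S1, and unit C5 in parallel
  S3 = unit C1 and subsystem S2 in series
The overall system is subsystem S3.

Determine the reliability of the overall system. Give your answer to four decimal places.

Series (C3 and C4): 0.882000 × 0.894000 = 0.788508
Parallel (C2, [0.788508], and C5): 1 − (1 − 0.822000)(1 − 0.788508)(1 − 0.832000) = 0.993676
Series (C1 and [0.993676]): 0.849000 × 0.993676 = 0.8436

0.8436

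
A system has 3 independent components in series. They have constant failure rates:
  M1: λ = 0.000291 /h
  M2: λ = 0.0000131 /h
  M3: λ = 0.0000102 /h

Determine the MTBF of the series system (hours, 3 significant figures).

3180

Series of exponential components: λ_sys = Σ λ_i
λ_sys = 0.000291 + 0.0000131 + 0.0000102 = 3.1430e-04 /h
MTBF = 1 / λ_sys = 3180 h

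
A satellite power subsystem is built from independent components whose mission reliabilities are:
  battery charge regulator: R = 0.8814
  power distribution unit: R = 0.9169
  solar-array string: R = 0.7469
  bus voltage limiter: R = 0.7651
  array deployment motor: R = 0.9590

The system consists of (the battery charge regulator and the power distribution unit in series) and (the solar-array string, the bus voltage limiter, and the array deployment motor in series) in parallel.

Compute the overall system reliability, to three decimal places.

0.913

Series (battery charge regulator and power distribution unit): 0.88140 × 0.91690 = 0.80816
Series (solar-array string, bus voltage limiter, and array deployment motor): 0.74690 × 0.76510 × 0.95900 = 0.54802
Parallel ([0.80816] and [0.54802]): 1 − (1 − 0.80816)(1 − 0.54802) = 0.913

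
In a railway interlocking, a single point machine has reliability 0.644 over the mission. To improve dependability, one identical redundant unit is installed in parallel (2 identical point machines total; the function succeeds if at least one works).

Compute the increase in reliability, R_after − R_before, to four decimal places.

0.2293

R_before = 0.644
R_after = 1 − (1 − 0.644)^2 = 0.8733
ΔR = 0.8733 − 0.644 = 0.2293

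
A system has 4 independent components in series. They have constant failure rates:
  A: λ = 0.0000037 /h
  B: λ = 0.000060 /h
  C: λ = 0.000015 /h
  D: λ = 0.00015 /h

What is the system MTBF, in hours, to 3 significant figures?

Series of exponential components: λ_sys = Σ λ_i
λ_sys = 0.0000037 + 0.000060 + 0.000015 + 0.00015 = 2.2870e-04 /h
MTBF = 1 / λ_sys = 4370 h

4370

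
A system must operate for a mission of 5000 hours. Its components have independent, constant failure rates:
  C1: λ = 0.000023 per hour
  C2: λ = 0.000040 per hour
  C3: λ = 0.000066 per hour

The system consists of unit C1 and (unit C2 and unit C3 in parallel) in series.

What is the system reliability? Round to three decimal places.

R(C1) = exp(−0.000023 × 5000) = 0.89137
R(C2) = exp(−0.000040 × 5000) = 0.81873
R(C3) = exp(−0.000066 × 5000) = 0.71892
Parallel (C2 and C3): 1 − (1 − 0.81873)(1 − 0.71892) = 0.94905
Series (C1 and [0.94905]): 0.89137 × 0.94905 = 0.846

0.846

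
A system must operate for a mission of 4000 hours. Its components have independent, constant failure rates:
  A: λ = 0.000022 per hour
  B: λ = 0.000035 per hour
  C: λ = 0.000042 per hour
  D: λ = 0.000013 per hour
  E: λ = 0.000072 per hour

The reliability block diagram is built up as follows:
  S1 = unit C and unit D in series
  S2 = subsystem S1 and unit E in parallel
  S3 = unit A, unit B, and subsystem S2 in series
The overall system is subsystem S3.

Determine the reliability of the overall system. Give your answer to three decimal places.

0.757

R(A) = exp(−0.000022 × 4000) = 0.91576
R(B) = exp(−0.000035 × 4000) = 0.86936
R(C) = exp(−0.000042 × 4000) = 0.84535
R(D) = exp(−0.000013 × 4000) = 0.94933
R(E) = exp(−0.000072 × 4000) = 0.74976
Series (C and D): 0.84535 × 0.94933 = 0.80252
Parallel ([0.80252] and E): 1 − (1 − 0.80252)(1 − 0.74976) = 0.95058
Series (A, B, and [0.95058]): 0.91576 × 0.86936 × 0.95058 = 0.757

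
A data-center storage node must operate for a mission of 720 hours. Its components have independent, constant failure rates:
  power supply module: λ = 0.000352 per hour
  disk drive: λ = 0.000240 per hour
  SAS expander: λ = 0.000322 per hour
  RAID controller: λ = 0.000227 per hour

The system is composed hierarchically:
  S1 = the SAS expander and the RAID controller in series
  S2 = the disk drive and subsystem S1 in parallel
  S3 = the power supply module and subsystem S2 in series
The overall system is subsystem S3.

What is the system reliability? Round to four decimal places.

0.7359

R(power supply module) = exp(−0.000352 × 720) = 0.776126
R(disk drive) = exp(−0.000240 × 720) = 0.841306
R(SAS expander) = exp(−0.000322 × 720) = 0.793073
R(RAID controller) = exp(−0.000227 × 720) = 0.849217
Series (SAS expander and RAID controller): 0.793073 × 0.849217 = 0.673491
Parallel (disk drive and [0.673491]): 1 − (1 − 0.841306)(1 − 0.673491) = 0.948185
Series (power supply module and [0.948185]): 0.776126 × 0.948185 = 0.7359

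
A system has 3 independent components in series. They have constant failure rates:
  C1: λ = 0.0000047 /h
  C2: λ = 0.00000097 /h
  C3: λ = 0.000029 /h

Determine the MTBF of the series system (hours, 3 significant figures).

Series of exponential components: λ_sys = Σ λ_i
λ_sys = 0.0000047 + 0.00000097 + 0.000029 = 3.4670e-05 /h
MTBF = 1 / λ_sys = 28800 h

28800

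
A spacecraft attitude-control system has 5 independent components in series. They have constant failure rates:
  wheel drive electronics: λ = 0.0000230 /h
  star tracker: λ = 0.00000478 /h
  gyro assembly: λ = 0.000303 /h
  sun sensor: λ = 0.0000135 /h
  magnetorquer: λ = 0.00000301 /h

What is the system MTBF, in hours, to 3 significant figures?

2880

Series of exponential components: λ_sys = Σ λ_i
λ_sys = 0.0000230 + 0.00000478 + 0.000303 + 0.0000135 + 0.00000301 = 3.4729e-04 /h
MTBF = 1 / λ_sys = 2880 h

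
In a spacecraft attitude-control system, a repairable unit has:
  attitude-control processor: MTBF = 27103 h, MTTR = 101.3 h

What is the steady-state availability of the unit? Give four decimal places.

A(attitude-control processor) = MTBF/(MTBF+MTTR) = 27103/(27103+101.3) = 0.9963

0.9963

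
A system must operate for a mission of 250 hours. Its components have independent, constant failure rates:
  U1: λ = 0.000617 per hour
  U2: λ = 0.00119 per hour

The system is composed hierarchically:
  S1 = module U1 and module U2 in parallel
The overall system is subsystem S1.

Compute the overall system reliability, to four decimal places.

R(U1) = exp(−0.000617 × 250) = 0.857058
R(U2) = exp(−0.00119 × 250) = 0.742673
Parallel (U1 and U2): 1 − (1 − 0.857058)(1 − 0.742673) = 0.9632

0.9632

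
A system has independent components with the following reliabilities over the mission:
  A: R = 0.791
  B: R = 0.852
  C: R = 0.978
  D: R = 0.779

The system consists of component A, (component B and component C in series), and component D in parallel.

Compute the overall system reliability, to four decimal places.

Series (B and C): 0.852000 × 0.978000 = 0.833256
Parallel (A, [0.833256], and D): 1 − (1 − 0.791000)(1 − 0.833256)(1 − 0.779000) = 0.9923

0.9923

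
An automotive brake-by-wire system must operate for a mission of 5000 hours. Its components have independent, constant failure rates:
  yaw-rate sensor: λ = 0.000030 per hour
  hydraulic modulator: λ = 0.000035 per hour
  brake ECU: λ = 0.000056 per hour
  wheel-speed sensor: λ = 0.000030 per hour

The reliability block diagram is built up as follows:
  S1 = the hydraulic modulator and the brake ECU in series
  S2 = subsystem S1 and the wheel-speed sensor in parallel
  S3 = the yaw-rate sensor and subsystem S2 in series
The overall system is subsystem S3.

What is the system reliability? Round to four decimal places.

0.8169

R(yaw-rate sensor) = exp(−0.000030 × 5000) = 0.860708
R(hydraulic modulator) = exp(−0.000035 × 5000) = 0.839457
R(brake ECU) = exp(−0.000056 × 5000) = 0.755784
R(wheel-speed sensor) = exp(−0.000030 × 5000) = 0.860708
Series (hydraulic modulator and brake ECU): 0.839457 × 0.755784 = 0.634448
Parallel ([0.634448] and wheel-speed sensor): 1 − (1 − 0.634448)(1 − 0.860708) = 0.949082
Series (yaw-rate sensor and [0.949082]): 0.860708 × 0.949082 = 0.8169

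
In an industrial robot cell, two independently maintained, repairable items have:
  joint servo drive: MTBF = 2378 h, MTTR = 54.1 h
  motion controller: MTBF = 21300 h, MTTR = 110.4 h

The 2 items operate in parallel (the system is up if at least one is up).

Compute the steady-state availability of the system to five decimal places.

A(joint servo drive) = MTBF/(MTBF+MTTR) = 2378/(2378+54.1) = 0.977756
A(motion controller) = MTBF/(MTBF+MTTR) = 21300/(21300+110.4) = 0.994844
Parallel availability: 1 − (1 − 0.977756)(1 − 0.994844) = 0.99989

0.99989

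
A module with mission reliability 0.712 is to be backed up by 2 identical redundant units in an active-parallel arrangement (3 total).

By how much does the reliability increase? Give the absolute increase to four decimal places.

0.2641

R_before = 0.712
R_after = 1 − (1 − 0.712)^3 = 0.9761
ΔR = 0.9761 − 0.712 = 0.2641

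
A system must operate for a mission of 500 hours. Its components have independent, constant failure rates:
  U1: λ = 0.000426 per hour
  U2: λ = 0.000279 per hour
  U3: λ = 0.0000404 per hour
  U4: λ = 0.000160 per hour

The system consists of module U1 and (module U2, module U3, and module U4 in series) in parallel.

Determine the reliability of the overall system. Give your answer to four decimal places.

0.9591

R(U1) = exp(−0.000426 × 500) = 0.808156
R(U2) = exp(−0.000279 × 500) = 0.869793
R(U3) = exp(−0.0000404 × 500) = 0.980003
R(U4) = exp(−0.000160 × 500) = 0.923116
Series (U2, U3, and U4): 0.869793 × 0.980003 × 0.923116 = 0.786864
Parallel (U1 and [0.786864]): 1 − (1 − 0.808156)(1 − 0.786864) = 0.9591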